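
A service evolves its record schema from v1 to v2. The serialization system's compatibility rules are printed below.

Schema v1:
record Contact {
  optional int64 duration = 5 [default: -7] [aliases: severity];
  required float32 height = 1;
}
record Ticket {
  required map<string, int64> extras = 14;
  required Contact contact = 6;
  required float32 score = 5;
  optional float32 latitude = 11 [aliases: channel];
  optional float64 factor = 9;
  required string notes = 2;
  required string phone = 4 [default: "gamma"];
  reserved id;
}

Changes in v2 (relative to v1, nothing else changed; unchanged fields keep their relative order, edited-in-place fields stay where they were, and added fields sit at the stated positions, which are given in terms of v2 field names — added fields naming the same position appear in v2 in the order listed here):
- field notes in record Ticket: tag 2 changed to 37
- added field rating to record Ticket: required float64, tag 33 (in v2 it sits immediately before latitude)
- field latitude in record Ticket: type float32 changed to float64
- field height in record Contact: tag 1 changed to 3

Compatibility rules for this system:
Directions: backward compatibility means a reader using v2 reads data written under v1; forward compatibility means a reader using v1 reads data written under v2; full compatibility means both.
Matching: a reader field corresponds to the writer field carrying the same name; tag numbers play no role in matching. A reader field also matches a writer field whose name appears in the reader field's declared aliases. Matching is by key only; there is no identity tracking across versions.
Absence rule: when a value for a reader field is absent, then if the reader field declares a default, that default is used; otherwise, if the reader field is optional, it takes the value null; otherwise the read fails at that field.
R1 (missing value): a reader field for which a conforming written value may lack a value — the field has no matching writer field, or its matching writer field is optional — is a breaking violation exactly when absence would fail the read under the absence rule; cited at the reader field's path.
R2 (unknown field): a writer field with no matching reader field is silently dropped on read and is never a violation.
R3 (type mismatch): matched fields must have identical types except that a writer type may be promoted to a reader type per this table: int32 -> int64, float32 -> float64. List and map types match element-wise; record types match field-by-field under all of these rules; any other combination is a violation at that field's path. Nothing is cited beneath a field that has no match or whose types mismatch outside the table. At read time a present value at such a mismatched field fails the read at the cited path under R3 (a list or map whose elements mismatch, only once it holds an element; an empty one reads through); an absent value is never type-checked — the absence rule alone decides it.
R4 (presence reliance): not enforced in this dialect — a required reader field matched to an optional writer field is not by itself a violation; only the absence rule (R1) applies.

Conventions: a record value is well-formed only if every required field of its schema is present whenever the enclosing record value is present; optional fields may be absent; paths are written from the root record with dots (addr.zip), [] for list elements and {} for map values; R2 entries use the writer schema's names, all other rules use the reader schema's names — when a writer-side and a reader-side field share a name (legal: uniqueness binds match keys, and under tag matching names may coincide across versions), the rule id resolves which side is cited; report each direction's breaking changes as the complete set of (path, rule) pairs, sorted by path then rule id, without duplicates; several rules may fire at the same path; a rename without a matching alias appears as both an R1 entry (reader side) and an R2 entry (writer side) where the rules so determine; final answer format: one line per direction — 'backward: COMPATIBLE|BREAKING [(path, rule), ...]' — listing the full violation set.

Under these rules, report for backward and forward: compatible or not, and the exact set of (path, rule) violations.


the writer's type comes first in each Ticket pair
backward on Ticket — v2 reading data written by v1:
  extras: map<string, int64> -> map<string, int64>, writer required; from extras
  contact: Contact -> Contact, writer required; from contact
  score: float32 -> float32, writer required; from score
  no writer field matches reader rating
  latitude: float32 -> float64, writer optional; from latitude
  factor: float64 -> float64, writer optional; from factor
  notes: string -> string, writer required; from notes
  phone: string -> string, writer required; from phone
  contact.duration: int64 -> int64, writer optional; from contact.duration
  contact.height: float32 -> float32, writer required; from contact.height
  R1 fires at rating
  => backward: BREAKING (1)
forward on Ticket — v1 reading data written by v2:
  extras: map<string, int64> -> map<string, int64>, writer required; from extras
  contact: Contact -> Contact, writer required; from contact
  score: float32 -> float32, writer required; from score
  latitude: float64 -> float32, writer optional; from latitude
  factor: float64 -> float64, writer optional; from factor
  notes: string -> string, writer required; from notes
  phone: string -> string, writer required; from phone
  writer rating: unknown to reader
  contact.duration: int64 -> int64, writer optional; from contact.duration
  contact.height: float32 -> float32, writer required; from contact.height
  R3 fires at latitude
  => forward: BREAKING (1)

backward: BREAKING [(rating, R1)]; forward: BREAKING [(latitude, R3)]


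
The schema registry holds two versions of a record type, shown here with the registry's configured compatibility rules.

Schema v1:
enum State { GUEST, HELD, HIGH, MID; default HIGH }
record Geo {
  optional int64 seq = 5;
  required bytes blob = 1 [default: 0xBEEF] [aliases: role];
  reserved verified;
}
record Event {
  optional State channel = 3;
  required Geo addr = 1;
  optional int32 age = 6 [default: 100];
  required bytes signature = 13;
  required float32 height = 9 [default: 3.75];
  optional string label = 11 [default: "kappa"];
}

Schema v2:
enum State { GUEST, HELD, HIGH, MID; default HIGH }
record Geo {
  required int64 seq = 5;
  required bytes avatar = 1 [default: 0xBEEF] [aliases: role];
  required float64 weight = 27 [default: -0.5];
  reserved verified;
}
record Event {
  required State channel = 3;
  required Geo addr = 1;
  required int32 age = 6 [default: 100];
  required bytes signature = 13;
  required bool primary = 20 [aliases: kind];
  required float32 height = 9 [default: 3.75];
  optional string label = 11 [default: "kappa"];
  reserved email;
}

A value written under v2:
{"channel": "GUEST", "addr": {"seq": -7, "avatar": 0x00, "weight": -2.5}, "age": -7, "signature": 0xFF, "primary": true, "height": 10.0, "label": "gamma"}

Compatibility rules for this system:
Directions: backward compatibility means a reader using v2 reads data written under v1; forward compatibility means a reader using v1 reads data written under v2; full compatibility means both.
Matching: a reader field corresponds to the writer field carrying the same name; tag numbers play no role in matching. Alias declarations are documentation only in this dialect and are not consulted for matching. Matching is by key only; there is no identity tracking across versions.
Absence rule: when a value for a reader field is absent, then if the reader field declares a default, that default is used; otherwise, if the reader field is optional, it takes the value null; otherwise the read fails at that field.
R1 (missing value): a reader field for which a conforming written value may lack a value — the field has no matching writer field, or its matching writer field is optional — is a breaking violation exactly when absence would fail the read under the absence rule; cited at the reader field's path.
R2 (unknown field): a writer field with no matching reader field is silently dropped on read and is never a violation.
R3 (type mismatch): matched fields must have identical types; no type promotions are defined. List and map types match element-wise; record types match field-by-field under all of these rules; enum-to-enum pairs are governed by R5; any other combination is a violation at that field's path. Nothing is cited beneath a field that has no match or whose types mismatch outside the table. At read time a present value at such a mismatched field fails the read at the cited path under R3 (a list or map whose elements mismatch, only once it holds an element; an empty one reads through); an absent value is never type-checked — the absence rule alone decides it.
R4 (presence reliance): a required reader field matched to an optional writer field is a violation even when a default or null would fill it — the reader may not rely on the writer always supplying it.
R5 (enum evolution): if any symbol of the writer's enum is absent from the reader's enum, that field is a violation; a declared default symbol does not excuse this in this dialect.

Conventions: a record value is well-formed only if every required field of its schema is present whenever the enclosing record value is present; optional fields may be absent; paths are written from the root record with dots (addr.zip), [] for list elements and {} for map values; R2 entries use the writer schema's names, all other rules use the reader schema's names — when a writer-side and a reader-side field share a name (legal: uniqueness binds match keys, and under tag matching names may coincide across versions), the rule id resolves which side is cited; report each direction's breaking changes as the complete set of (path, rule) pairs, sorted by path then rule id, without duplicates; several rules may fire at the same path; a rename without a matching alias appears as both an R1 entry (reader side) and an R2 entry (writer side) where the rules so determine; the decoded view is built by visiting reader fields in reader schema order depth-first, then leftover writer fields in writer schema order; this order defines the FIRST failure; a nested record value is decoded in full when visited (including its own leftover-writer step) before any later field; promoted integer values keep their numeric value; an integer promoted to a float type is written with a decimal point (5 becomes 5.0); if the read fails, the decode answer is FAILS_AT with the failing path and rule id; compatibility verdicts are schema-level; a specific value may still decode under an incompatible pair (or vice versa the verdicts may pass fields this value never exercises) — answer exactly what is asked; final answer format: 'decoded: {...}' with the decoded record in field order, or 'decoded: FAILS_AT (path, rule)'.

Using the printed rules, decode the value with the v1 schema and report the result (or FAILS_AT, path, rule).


the writer's type comes first in each Event pair
decode walk for Event under reader schema v1:
  channel := "GUEST"
  addr.seq := -7
  addr.blob := 0xBEEF (absent -> default)
  writer addr.avatar: unknown -> dropped
  writer addr.weight: unknown -> dropped
  age := -7
  signature := 0xFF
  height := 10.0
  label := "gamma"
  writer primary: unknown -> dropped
  => decoded: {"channel": "GUEST", "addr": {"seq": -7, "blob": 0xBEEF}, "age": -7, "signature": 0xFF, "height": 10.0, "label": "gamma"}
remaining Event differences; none change what is asked:
  field seq in record Geo: optional changed to required -> matters for Event compatibility verdicts, not for this value's decode
  added field primary to record Event: required bool, tag 20 (in v2 it sits immediately before height) -> matters for Event compatibility verdicts, not for this value's decode
  field age in record Event: optional changed to required -> matters for Event compatibility verdicts, not for this value's decode
  field channel in record Event: optional changed to required -> matters for Event compatibility verdicts, not for this value's decode
  added field weight to record Geo: required float64, tag 27, default -0.5 (in v2 it sits last) -> no rule fires on it and the decoded Event view is identical with or without it

decoded: {"channel": "GUEST", "addr": {"seq": -7, "blob": 0xBEEF}, "age": -7, "signature": 0xFF, "height": 10.0, "label": "gamma"}


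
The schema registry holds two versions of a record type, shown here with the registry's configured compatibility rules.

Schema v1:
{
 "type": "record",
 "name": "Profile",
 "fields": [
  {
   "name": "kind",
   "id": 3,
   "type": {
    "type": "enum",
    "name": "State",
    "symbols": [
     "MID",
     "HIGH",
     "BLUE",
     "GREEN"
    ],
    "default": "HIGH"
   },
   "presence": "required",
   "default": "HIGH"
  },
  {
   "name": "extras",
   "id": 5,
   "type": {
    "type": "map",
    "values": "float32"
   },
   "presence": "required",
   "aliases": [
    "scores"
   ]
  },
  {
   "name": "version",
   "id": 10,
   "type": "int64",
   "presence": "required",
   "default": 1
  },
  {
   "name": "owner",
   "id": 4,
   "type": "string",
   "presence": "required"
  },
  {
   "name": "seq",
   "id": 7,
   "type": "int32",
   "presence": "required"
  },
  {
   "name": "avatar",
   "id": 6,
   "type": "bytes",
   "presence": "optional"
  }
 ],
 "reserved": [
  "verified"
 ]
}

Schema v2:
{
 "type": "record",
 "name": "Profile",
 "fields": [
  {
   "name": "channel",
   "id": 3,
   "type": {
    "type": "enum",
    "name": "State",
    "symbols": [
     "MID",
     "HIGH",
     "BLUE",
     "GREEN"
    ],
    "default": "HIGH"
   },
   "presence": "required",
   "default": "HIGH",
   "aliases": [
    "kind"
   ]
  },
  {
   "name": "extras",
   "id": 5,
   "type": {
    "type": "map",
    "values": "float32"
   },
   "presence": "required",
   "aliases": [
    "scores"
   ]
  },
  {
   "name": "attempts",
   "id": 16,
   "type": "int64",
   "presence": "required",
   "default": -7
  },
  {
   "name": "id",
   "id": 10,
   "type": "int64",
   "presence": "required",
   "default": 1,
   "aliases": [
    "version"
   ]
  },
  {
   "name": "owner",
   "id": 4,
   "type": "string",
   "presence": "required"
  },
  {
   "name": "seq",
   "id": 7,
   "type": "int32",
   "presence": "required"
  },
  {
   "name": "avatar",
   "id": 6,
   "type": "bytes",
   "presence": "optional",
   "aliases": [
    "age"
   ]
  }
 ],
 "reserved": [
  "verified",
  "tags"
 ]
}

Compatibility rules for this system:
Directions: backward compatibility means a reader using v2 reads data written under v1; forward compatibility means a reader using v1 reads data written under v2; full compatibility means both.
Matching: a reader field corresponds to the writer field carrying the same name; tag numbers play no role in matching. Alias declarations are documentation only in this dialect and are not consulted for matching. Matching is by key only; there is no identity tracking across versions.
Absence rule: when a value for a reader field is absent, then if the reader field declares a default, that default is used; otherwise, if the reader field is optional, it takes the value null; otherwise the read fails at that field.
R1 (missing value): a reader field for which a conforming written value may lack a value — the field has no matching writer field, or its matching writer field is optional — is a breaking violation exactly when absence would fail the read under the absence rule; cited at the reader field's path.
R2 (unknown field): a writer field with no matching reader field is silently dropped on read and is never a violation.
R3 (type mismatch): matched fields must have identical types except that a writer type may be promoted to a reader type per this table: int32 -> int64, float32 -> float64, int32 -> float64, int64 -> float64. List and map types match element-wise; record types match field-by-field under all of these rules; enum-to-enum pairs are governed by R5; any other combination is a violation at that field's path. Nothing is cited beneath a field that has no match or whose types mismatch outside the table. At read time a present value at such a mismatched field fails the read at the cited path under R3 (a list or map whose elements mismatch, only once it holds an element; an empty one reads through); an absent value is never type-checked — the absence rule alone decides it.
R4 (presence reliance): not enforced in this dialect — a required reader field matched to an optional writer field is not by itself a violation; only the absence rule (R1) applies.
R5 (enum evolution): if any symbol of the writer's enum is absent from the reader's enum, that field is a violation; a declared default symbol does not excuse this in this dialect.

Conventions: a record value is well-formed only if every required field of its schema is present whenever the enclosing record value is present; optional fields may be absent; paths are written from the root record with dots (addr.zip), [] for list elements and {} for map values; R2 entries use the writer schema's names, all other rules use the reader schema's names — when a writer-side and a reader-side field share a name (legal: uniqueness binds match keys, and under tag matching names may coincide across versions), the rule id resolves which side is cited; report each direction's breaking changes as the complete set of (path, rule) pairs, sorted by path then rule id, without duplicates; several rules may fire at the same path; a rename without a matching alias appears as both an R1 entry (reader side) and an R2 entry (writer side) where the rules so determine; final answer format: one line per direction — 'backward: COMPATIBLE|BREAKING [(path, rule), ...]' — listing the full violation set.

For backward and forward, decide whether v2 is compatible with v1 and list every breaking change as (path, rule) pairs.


the writer's type comes first in each Profile pair
backward analysis of Profile with v2 as reader and v1 as writer:
  no writer field matches reader channel
  extras <- extras (map<string, float32> -> map<string, float32>, writer required)
  no writer field matches reader attempts
  no writer field matches reader id
  owner <- owner (string -> string, writer required)
  seq <- seq (int32 -> int32, writer required)
  avatar <- avatar (bytes -> bytes, writer optional)
  writer kind: unknown to reader
  writer version: unknown to reader
  => backward: COMPATIBLE
forward analysis of Profile with v1 as reader and v2 as writer:
  no writer field matches reader kind
  extras <- extras (map<string, float32> -> map<string, float32>, writer required)
  no writer field matches reader version
  owner <- owner (string -> string, writer required)
  seq <- seq (int32 -> int32, writer required)
  avatar <- avatar (bytes -> bytes, writer optional)
  writer channel: unknown to reader
  writer attempts: unknown to reader
  writer id: unknown to reader
  => forward: COMPATIBLE

backward: COMPATIBLE []; forward: COMPATIBLE []


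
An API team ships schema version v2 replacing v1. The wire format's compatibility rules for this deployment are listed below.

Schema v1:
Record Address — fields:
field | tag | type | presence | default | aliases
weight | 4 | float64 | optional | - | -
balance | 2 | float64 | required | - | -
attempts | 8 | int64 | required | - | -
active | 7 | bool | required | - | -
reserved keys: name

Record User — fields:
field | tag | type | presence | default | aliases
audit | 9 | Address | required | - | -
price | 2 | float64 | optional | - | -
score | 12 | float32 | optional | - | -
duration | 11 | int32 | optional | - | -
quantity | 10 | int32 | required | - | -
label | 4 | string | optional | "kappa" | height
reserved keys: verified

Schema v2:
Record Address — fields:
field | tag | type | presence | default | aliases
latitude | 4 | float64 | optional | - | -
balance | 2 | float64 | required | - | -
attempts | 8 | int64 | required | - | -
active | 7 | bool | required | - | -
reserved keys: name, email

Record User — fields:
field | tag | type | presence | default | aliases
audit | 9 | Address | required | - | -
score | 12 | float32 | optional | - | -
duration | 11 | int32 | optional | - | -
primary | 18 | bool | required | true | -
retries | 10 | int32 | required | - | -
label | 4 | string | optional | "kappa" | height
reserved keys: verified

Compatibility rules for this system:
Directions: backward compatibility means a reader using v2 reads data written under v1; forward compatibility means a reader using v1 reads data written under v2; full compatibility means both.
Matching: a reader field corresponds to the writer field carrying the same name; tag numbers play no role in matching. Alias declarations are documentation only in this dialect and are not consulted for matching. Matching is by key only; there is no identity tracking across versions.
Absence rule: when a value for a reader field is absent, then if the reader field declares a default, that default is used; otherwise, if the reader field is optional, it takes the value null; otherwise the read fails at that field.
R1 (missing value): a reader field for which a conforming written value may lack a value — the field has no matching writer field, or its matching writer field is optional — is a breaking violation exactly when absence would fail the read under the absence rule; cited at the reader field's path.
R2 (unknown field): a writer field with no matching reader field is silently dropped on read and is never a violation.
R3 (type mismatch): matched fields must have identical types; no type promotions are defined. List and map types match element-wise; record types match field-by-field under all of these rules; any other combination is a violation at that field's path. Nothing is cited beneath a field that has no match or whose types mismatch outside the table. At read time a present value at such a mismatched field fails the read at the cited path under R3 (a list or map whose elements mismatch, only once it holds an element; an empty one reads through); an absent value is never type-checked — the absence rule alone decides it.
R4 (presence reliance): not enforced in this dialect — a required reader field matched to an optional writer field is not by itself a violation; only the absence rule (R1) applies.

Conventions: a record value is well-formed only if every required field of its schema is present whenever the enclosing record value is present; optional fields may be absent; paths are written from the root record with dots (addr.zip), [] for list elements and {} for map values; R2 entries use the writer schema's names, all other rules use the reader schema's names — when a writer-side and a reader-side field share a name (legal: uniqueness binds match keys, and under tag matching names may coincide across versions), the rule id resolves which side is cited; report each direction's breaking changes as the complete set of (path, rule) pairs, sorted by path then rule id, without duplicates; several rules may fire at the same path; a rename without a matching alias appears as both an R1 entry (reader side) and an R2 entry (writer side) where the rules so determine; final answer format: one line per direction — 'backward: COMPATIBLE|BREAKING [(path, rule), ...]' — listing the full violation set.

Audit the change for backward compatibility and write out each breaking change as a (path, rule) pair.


each type pair in User: writer, then reader
backward on User — v2 reading data written by v1:
  audit: Address -> Address, writer required; from audit
  score: float32 -> float32, writer optional; from score
  duration: int32 -> int32, writer optional; from duration
  primary: no writer-side match
  retries: no writer-side match
  label: string -> string, writer optional; from label
  writer price: unknown to reader
  writer quantity: unknown to reader
  audit.latitude: no writer-side match
  audit.balance: float64 -> float64, writer required; from audit.balance
  audit.attempts: int64 -> int64, writer required; from audit.attempts
  audit.active: bool -> bool, writer required; from audit.active
  writer audit.weight: unknown to reader
  R1 fires at retries
  => 1 violation(s): backward is BREAKING for User
checking off the User differences that do not matter here:
  renamed field weight to latitude in record Address -> inert for the asked User verdict: nothing fires
  added field primary to record User: required bool, tag 18, default true (in v2 it sits immediately before retries) -> inert for the asked User verdict: nothing fires
  removed field price from record User -> inert for the asked User verdict: nothing fires

backward: BREAKING [(retries, R1)]


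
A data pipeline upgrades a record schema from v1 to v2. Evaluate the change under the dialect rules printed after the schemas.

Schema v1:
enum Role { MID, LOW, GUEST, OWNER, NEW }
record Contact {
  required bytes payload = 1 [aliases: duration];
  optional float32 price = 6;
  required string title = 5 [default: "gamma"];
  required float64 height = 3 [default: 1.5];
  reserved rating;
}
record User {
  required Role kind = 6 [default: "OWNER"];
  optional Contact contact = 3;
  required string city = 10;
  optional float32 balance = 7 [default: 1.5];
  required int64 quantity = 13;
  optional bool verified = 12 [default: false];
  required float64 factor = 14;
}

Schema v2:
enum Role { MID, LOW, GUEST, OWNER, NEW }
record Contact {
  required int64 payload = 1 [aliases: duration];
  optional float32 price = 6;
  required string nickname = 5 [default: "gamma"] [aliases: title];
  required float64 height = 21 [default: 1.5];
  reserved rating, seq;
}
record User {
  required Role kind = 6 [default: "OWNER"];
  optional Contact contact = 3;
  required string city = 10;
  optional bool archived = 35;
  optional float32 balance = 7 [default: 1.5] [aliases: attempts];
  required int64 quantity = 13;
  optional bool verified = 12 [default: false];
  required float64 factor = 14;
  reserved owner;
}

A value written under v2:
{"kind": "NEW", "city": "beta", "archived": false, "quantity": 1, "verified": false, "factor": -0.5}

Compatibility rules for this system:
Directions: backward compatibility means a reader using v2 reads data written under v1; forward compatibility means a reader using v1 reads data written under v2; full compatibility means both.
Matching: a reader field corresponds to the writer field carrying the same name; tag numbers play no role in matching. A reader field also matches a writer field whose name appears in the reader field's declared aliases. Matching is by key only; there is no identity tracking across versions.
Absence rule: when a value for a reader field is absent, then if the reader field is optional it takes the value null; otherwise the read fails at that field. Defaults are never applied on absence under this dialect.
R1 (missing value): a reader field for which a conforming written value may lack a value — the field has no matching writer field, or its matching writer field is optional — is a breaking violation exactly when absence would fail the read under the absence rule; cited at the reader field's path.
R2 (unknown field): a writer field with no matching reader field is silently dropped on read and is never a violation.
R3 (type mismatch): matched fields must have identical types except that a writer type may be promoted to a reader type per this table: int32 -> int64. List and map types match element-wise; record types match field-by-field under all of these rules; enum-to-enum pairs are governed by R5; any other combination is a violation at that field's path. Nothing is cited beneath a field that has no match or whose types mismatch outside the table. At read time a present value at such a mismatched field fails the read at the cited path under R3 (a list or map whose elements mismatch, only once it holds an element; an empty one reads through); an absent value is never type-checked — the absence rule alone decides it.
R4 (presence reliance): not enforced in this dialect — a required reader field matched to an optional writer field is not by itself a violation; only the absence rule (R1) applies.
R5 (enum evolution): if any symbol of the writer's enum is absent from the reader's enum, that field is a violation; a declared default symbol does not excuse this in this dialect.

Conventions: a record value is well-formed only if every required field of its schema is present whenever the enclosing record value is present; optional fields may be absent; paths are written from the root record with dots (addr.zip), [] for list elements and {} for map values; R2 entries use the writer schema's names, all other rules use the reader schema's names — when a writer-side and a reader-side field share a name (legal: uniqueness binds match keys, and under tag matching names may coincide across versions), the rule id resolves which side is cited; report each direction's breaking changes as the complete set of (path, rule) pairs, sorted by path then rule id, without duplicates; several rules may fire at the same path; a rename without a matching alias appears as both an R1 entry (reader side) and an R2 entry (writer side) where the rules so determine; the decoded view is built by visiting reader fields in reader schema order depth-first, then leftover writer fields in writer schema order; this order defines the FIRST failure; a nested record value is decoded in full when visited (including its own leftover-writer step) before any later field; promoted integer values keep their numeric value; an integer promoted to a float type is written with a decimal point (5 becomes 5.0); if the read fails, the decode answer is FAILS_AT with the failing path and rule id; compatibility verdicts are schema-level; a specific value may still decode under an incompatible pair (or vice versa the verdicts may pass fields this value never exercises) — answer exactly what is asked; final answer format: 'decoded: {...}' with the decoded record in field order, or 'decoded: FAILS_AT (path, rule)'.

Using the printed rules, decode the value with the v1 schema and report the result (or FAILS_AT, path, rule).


arrows below run writer -> reader for User
decode (reader v1):
  kind := "NEW"
  contact := null (absent, optional -> null)
  city := "beta"
  balance := null (absent, optional -> null)
  quantity := 1
  verified := false
  factor := -0.5
  writer archived: unknown -> dropped
  => decoded: {"kind": "NEW", "contact": null, "city": "beta", "balance": null, "quantity": 1, "verified": false, "factor": -0.5}
remaining User differences; none change what is asked:
  added field archived to record User: optional bool, tag 35 (in v2 it sits immediately before balance) -> fires no rule on User under this dialect and leaves the result unchanged
  renamed field title to nickname in record Contact (alias title declared on the renamed field) -> schema-level compatibility only; this User value's decode is unchanged
  field height in record Contact: tag 3 changed to 21 -> fires no rule on User under this dialect and leaves the result unchanged
  field payload in record Contact: type bytes changed to int64 -> schema-level compatibility only; this User value's decode is unchanged

decoded: {"kind": "NEW", "contact": null, "city": "beta", "balance": null, "quantity": 1, "verified": false, "factor": -0.5}


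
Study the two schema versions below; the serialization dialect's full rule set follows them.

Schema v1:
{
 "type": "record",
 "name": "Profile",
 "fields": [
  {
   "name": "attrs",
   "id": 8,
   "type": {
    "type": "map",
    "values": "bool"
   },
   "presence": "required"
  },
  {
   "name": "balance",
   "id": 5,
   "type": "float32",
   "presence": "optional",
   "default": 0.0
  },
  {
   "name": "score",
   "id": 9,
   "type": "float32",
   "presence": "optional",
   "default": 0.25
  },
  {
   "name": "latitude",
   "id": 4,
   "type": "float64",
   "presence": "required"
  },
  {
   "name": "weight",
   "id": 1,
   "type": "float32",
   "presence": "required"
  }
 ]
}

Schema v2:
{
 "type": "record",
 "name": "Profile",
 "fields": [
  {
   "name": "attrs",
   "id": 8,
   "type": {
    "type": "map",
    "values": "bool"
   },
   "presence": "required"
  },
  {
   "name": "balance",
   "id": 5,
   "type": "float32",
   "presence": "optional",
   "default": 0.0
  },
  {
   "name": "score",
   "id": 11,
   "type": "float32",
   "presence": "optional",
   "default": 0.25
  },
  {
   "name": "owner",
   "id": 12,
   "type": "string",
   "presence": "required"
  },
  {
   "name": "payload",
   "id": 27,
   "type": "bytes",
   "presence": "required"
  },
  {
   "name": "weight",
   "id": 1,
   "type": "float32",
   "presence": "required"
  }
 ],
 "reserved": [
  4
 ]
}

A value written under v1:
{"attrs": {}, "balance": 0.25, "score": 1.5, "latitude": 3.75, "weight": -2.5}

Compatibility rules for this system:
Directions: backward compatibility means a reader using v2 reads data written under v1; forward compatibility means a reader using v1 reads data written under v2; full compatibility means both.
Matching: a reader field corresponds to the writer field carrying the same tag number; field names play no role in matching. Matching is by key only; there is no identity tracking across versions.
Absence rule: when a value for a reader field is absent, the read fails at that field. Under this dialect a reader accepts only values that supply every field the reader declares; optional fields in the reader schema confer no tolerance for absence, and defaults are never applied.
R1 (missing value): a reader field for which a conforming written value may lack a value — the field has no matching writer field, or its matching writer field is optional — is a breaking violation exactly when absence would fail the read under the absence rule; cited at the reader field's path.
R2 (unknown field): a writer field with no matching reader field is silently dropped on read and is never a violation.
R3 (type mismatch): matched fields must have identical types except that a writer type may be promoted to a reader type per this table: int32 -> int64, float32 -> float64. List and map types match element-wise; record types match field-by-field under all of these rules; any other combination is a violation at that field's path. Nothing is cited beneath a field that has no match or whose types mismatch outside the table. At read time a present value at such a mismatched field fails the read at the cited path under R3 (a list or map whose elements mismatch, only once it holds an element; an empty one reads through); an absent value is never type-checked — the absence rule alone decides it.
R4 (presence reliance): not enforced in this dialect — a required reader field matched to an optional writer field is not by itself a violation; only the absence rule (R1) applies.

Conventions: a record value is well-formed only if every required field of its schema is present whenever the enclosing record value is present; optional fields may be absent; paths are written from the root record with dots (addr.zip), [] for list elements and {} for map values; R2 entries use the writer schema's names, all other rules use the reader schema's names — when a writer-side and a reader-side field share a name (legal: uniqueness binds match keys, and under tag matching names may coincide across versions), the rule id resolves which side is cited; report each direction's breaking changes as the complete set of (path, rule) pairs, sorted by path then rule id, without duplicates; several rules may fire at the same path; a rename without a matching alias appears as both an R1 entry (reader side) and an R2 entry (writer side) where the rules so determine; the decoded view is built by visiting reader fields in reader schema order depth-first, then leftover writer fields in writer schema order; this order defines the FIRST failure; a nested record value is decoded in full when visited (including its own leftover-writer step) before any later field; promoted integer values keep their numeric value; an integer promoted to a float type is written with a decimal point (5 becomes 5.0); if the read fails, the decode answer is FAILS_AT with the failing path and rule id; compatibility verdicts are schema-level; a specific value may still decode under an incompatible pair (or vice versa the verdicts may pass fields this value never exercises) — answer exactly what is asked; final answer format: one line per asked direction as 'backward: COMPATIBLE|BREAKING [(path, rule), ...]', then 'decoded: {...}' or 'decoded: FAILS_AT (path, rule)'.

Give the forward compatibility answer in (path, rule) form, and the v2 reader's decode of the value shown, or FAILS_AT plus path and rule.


the writer's type comes first in each Profile pair
forward analysis of Profile with v1 as reader and v2 as writer:
  writer required, map<string, bool> -> map<string, bool>: reader attrs maps from writer attrs
  writer optional, float32 -> float32: reader balance maps from writer balance
  score: no writer match
  latitude: no writer match
  writer required, float32 -> float32: reader weight maps from writer weight
  writer score: unknown to reader
  writer owner: unknown to reader
  writer payload: unknown to reader
  R1 fires at balance
  R1 fires at latitude
  R1 fires at score
  => forward: BREAKING (3)
decode walk for Profile under reader schema v2:
  attrs := {}
  balance := 0.25
  read fails at score under R1 (no fill)
  => FAILS_AT (score, R1)
the other Profile changes do not affect what is asked:
  added field owner to record Profile: required string, tag 12 (in v2 it sits immediately before weight) -> matters only for Profile's backward compatibility — outside the asked direction
  added field payload to record Profile: required bytes, tag 27 (in v2 it sits immediately before weight) -> matters only for Profile's backward compatibility — outside the asked direction

forward: BREAKING [(balance, R1), (latitude, R1), (score, R1)]; decoded: FAILS_AT (score, R1)


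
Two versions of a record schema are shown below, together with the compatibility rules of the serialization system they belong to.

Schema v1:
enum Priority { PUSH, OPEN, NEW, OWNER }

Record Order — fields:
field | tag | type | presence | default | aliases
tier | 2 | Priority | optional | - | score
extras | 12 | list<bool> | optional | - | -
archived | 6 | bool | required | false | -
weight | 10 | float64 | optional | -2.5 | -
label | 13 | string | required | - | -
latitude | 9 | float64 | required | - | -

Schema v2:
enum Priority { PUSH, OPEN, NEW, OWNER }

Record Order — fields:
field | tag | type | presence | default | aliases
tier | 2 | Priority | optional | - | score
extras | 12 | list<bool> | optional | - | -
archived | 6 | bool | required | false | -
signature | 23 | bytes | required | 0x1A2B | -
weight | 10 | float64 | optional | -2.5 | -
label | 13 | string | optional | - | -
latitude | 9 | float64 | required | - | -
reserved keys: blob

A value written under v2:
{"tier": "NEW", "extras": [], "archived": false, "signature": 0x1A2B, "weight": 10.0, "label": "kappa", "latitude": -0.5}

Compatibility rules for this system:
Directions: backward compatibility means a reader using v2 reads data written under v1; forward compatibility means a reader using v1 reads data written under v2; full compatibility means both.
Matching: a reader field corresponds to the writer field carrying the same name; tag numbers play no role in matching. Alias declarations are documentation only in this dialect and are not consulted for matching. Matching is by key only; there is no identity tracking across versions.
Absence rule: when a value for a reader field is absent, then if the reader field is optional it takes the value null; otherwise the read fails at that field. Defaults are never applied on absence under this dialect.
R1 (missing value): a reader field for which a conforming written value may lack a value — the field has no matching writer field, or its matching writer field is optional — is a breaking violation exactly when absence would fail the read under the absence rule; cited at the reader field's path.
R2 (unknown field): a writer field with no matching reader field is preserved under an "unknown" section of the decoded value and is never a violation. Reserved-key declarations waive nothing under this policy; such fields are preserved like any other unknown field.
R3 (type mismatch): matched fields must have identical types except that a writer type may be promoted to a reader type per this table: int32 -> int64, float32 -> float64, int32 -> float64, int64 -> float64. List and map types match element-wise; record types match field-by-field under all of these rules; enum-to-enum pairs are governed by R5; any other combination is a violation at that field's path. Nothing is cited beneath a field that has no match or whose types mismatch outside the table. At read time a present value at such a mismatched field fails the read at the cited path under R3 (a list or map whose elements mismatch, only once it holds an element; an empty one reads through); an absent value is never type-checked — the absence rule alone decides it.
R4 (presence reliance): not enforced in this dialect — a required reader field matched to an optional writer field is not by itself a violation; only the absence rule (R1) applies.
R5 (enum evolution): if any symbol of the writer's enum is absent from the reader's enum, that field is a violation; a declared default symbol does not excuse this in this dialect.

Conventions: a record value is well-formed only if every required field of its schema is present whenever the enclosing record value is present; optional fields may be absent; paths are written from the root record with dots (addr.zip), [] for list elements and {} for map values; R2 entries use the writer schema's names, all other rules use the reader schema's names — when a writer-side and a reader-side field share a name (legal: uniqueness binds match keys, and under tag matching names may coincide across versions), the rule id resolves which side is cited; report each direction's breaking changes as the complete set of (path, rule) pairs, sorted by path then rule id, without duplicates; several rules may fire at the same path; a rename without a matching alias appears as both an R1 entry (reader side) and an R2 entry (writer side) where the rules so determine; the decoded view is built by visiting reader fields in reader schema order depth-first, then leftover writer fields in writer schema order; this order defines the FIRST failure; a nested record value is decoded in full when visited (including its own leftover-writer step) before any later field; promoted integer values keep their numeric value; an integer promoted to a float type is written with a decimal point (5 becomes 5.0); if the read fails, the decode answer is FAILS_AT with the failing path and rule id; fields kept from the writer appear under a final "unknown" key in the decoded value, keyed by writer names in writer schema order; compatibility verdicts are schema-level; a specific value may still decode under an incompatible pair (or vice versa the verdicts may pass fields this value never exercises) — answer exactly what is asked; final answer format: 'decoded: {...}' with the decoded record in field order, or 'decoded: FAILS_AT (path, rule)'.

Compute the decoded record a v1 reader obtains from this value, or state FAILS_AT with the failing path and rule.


decoded: {"tier": "NEW", "extras": [], "archived": false, "weight": 10.0, "label": "kappa", "latitude": -0.5, "unknown": {"signature": 0x1A2B}}

in Order below, arrows point writer -> reader
migrating the Order value to v1:
  tier := "NEW"
  extras := []
  archived := false
  weight := 10.0
  label := "kappa"
  latitude := -0.5
  writer signature: kept under "unknown"
  => decoded: {"tier": "NEW", "extras": [], "archived": false, "weight": 10.0, "label": "kappa", "latitude": -0.5, "unknown": {"signature": 0x1A2B}}
the other Order changes do not affect what is asked:
  field label in record Order: required changed to optional -> matters for Order compatibility verdicts, not for this value's decode
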